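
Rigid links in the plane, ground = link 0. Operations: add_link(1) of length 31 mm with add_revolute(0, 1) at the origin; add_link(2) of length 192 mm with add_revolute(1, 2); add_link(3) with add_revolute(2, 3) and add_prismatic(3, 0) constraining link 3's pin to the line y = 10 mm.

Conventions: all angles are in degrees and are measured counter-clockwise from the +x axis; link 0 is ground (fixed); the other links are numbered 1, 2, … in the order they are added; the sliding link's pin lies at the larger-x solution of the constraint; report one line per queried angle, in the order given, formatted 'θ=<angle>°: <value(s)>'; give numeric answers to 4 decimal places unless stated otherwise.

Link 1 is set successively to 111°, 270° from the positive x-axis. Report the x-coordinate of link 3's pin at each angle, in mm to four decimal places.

geometry: r = 31 mm, L = 192 mm, e = 10 mm
θ=111°: crank pin P = (r cos θ, r sin θ) = (-11.109406, 28.940993)
θ=111°: h = r sin θ − e = 28.940993 − 10 = 18.940993
θ=111°: x = r cos θ + √(L² − h²) = -11.109406 + 191.063442 = 179.954035
θ=270°: crank pin P = (r cos θ, r sin θ) = (-0.000000, -31.000000)
θ=270°: h = r sin θ − e = -31.000000 − 10 = -41.000000
θ=270°: x = r cos θ + √(L² − h²) = -0.000000 + 187.571320 = 187.571320

θ=111°: 179.9540
θ=270°: 187.5713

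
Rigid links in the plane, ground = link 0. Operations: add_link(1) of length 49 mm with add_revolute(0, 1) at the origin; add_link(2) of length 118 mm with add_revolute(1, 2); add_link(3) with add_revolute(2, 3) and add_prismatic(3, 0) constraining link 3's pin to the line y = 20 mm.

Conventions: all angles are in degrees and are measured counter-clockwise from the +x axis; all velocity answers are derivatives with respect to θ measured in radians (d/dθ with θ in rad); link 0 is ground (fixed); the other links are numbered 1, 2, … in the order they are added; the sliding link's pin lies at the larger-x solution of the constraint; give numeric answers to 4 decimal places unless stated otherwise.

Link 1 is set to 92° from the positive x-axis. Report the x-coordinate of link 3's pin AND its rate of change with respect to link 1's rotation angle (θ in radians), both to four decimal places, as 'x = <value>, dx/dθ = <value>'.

geometry: r = 49 mm, L = 118 mm, e = 20 mm
crank pin P = (r cos θ, r sin θ) = (-1.710075, 48.970151)
h = r sin θ − e = 48.970151 − 20 = 28.970151
x = r cos θ + √(L² − h²) = -1.710075 + 114.388506 = 112.678431
dx/dθ = −r sin θ − h·r cos θ/√(L² − h²) (θ in radians; h = 28.970151) = -48.537055

x = 112.6784, dx/dθ = -48.5371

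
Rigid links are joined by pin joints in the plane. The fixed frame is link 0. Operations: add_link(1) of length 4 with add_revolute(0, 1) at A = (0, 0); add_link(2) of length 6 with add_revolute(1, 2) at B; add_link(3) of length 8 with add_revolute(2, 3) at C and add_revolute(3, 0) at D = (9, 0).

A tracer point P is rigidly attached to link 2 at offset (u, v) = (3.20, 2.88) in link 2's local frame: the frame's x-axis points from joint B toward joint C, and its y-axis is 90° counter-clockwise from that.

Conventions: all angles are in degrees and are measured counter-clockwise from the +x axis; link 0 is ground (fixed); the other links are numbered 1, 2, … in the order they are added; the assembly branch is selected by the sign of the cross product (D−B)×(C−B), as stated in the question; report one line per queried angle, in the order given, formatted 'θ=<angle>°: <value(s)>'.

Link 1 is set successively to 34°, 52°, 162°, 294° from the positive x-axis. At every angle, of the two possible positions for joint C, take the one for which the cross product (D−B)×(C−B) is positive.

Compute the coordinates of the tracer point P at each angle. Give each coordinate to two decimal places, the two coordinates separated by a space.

A=(0,0), D=(9.00,0)
θ=34°: B = A + 4.00·(cos34°, sin34°) = (3.3162, 2.2368)
θ=34°: |BD| = 6.1081
θ=34°: circle(B,6.00) ∩ circle(D,8.00): a=0.7620, h=5.9514
θ=34°:   candidates: C₊=(6.2046,7.4957) cross=36.352; C₋=(1.8459,-3.5803) cross=-36.352
θ=34°:   branch + wants cross > 0 → take C=(6.2046,7.4957) (cross=36.352)
θ=34°: ex = (C−B)/|BC| = (0.4814,0.8765); ey = (-0.8765,0.4814)
θ=34°: P = B + 3.20·ex + 2.88·ey = (2.3324,6.4280)
θ=52°: B = A + 4.00·(cos52°, sin52°) = (2.4626, 3.1520)
θ=52°: |BD| = 7.2576
θ=52°: circle(B,6.00) ∩ circle(D,8.00): a=1.6998, h=5.7542
θ=52°:   candidates: C₊=(6.4928,7.5970) cross=41.762; C₋=(1.4946,-2.7694) cross=-41.762
θ=52°:   branch + wants cross > 0 → take C=(6.4928,7.5970) (cross=41.762)
θ=52°: ex = (C−B)/|BC| = (0.6717,0.7408); ey = (-0.7408,0.6717)
θ=52°: P = B + 3.20·ex + 2.88·ey = (2.4785,7.4572)
θ=162°: B = A + 4.00·(cos162°, sin162°) = (-3.8042, 1.2361)
θ=162°: |BD| = 12.8638
θ=162°: circle(B,6.00) ∩ circle(D,8.00): a=5.3435, h=2.7288
θ=162°:   candidates: C₊=(1.7768,3.4388) cross=35.103; C₋=(1.2524,-1.9936) cross=-35.103
θ=162°:   branch + wants cross > 0 → take C=(1.7768,3.4388) (cross=35.103)
θ=162°: ex = (C−B)/|BC| = (0.9302,0.3671); ey = (-0.3671,0.9302)
θ=162°: P = B + 3.20·ex + 2.88·ey = (-1.8850,5.0898)
θ=294°: B = A + 4.00·(cos294°, sin294°) = (1.6269, -3.6542)
θ=294°: |BD| = 8.2289
θ=294°: circle(B,6.00) ∩ circle(D,8.00): a=2.4131, h=5.4933
θ=294°:   candidates: C₊=(1.3497,2.3394) cross=45.204; C₋=(6.2285,-7.5046) cross=-45.204
θ=294°:   branch + wants cross > 0 → take C=(1.3497,2.3394) (cross=45.204)
θ=294°: ex = (C−B)/|BC| = (-0.0462,0.9989); ey = (-0.9989,-0.0462)
θ=294°: P = B + 3.20·ex + 2.88·ey = (-1.3978,-0.5907)

θ=34°: 2.33 6.43
θ=52°: 2.48 7.46
θ=162°: -1.88 5.09
θ=294°: -1.40 -0.59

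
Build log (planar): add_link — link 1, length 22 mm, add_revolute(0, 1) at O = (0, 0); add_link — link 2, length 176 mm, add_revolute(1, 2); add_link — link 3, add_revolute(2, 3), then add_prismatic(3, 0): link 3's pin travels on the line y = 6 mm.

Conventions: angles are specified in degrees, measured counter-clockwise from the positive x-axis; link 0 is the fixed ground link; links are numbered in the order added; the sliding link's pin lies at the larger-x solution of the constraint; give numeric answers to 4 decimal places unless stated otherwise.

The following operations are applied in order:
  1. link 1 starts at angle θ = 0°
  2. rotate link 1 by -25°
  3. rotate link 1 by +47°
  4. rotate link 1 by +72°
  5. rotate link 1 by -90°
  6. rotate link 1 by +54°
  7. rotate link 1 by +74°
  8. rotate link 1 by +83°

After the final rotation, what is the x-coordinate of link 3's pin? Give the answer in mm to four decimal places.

geometry: r = 22 mm, L = 176 mm, e = 6 mm; θ starts at 0°
rotate link 1 by -25°: θ ← 0° -25° = -25°
rotate link 1 by +47°: θ ← -25° +47° = 22°
rotate link 1 by +72°: θ ← 22° +72° = 94°
rotate link 1 by -90°: θ ← 94° -90° = 4°
rotate link 1 by +54°: θ ← 4° +54° = 58°
rotate link 1 by +74°: θ ← 58° +74° = 132°
rotate link 1 by +83°: θ ← 132° +83° = 215°
crank pin P = (r cos θ, r sin θ) = (-18.021345, -12.618682)
h = r sin θ − e = -12.618682 − 6 = -18.618682
x = r cos θ + √(L² − h²) = -18.021345 + 175.012413 = 156.991068

156.9911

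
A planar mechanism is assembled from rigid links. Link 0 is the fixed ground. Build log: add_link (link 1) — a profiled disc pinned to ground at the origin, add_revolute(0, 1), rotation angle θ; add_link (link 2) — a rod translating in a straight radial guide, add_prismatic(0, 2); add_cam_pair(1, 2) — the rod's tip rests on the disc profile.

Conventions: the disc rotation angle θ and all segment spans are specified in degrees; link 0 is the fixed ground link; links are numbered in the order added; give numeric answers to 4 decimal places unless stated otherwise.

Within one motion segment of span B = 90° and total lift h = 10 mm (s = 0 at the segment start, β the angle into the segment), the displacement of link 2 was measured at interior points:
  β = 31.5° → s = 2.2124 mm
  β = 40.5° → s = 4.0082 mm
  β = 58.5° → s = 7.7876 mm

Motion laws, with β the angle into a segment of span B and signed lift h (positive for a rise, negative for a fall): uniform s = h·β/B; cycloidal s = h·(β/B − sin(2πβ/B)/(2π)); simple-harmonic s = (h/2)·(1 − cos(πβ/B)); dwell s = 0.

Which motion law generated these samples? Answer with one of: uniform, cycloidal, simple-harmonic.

candidates at β/B = r: uniform s = h·r (linear in β); cycloidal s = h·(r − sin(2πr)/(2π)); simple-harmonic s = (h/2)(1 − cos(πr))
β=31.5°: printed 2.2124 | uniform 3.5000, cycloidal 2.2124, simple-harmonic 2.7300
β=40.5°: printed 4.0082 | uniform 4.5000, cycloidal 4.0082, simple-harmonic 4.2178
β=58.5°: printed 7.7876 | uniform 6.5000, cycloidal 7.7876, simple-harmonic 7.2700
only one law matches every sample → cycloidal

cycloidal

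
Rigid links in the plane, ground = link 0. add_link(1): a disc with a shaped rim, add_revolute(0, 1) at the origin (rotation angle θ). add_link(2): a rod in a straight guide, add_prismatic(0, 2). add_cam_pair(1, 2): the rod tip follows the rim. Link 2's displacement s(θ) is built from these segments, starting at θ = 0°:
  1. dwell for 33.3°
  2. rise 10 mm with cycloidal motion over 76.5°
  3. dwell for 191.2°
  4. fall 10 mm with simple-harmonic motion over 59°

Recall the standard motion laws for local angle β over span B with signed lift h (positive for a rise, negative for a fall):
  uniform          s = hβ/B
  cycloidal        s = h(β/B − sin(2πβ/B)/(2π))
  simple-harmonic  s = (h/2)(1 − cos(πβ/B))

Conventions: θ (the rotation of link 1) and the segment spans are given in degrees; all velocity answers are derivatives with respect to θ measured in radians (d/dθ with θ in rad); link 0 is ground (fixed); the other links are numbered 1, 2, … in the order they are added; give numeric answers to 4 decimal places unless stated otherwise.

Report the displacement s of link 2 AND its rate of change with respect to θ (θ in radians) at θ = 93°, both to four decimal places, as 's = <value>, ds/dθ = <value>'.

segment 1 (0° to 33.3°, dwell): s unchanged at 0.0000
θ = 93° falls in segment 2 (33.3° to 109.8°, cycloidal, h = 10): β = 93 − 33.3 = 59.7°, B = 76.5°; Δs = 10·(0.7804 − sin(2π·0.7804)/(2π)) = 9.3665; s = 0.0000 + 9.3665 = 9.3665
velocity in seg [33.3°–109.8°] (cycloidal), θ in radians: β = 59.7° = 1.0420 rad, B = 76.5° = 1.3352 rad; ds/dθ = (h/B)(1 − cos(2πβ/B)) = (10/1.3352)(1 − cos(2π·0.7804)) = 6.068102 mm/rad

s = 9.3665, ds/dθ = 6.0681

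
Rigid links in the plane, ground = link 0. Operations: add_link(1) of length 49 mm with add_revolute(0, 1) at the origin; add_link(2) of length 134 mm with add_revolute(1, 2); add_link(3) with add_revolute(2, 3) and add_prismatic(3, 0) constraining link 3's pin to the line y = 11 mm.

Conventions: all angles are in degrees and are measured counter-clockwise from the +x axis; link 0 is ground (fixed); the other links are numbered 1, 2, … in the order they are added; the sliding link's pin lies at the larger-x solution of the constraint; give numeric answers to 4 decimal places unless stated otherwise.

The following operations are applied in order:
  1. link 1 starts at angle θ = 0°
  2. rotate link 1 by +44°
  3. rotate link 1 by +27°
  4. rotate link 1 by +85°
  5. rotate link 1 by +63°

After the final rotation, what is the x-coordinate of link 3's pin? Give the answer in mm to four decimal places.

geometry: r = 49 mm, L = 134 mm, e = 11 mm; θ starts at 0°
rotate link 1 by +44°: θ ← 0° +44° = 44°
rotate link 1 by +27°: θ ← 44° +27° = 71°
rotate link 1 by +85°: θ ← 71° +85° = 156°
rotate link 1 by +63°: θ ← 156° +63° = 219°
crank pin P = (r cos θ, r sin θ) = (-38.080152, -30.836699)
h = r sin θ − e = -30.836699 − 11 = -41.836699
x = r cos θ + √(L² − h²) = -38.080152 + 127.301573 = 89.221421

89.2214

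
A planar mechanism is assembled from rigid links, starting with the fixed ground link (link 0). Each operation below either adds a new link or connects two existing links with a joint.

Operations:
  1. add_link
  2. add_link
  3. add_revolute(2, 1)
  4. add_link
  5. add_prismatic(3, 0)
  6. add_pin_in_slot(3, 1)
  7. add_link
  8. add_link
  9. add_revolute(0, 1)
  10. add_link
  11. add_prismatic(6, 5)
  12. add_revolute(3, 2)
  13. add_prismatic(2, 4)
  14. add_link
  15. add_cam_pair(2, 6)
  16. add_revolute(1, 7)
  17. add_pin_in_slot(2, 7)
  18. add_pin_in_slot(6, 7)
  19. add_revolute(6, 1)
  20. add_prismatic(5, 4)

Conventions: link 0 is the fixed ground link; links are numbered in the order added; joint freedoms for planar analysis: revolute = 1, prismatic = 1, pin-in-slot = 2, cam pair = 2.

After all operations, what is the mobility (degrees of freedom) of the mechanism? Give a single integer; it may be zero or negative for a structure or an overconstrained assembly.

L=1 J1=0 J2=0
add link → L=2 J1=0 J2=0
add link → L=3 J1=0 J2=0
R@2,1 dof=1 J1 → L=3 J1=1 J2=0
add link → L=4 J1=1 J2=0
P@3,0 dof=1 J1 → L=4 J1=2 J2=0
PS@3,1 dof=2 J2 → L=4 J1=2 J2=1
add link → L=5 J1=2 J2=1
add link → L=6 J1=2 J2=1
R@0,1 dof=1 J1 → L=6 J1=3 J2=1
add link → L=7 J1=3 J2=1
P@6,5 dof=1 J1 → L=7 J1=4 J2=1
R@3,2 dof=1 J1 → L=7 J1=5 J2=1
P@2,4 dof=1 J1 → L=7 J1=6 J2=1
add link → L=8 J1=6 J2=1
C@2,6 dof=2 J2 → L=8 J1=6 J2=2
R@1,7 dof=1 J1 → L=8 J1=7 J2=2
PS@2,7 dof=2 J2 → L=8 J1=7 J2=3
PS@6,7 dof=2 J2 → L=8 J1=7 J2=4
R@6,1 dof=1 J1 → L=8 J1=8 J2=4
P@5,4 dof=1 J1 → L=8 J1=9 J2=4
M=3(L−1)−2J1−J2=3·7−2·9−4=-1

M = -1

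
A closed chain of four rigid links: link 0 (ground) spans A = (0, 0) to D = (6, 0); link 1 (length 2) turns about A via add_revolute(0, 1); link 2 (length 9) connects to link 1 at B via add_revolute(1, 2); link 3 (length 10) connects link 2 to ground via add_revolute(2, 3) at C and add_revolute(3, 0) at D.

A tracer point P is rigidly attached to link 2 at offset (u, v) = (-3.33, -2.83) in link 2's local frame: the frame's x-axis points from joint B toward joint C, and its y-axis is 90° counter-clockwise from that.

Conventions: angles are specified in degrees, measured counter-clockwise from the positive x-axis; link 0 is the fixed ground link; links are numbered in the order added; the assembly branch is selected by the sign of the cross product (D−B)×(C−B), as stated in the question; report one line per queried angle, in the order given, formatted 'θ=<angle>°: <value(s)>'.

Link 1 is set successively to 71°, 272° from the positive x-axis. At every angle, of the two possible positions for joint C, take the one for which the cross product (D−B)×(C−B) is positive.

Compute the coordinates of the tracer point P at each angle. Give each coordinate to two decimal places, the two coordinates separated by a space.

A=(0,0), D=(6.00,0)
θ=71°: B = A + 2.00·(cos71°, sin71°) = (0.6511, 1.8910)
θ=71°: |BD| = 5.6733
θ=71°: circle(B,9.00) ∩ circle(D,10.00): a=1.1621, h=8.9247
θ=71°:   candidates: C₊=(4.7216,9.9179) cross=50.632; C₋=(-1.2280,-6.9106) cross=-50.632
θ=71°:   branch + wants cross > 0 → take C=(4.7216,9.9179) (cross=50.632)
θ=71°: ex = (C−B)/|BC| = (0.4523,0.8919); ey = (-0.8919,0.4523)
θ=71°: P = B + -3.33·ex + -2.83·ey = (1.6691,-2.3589)
θ=272°: B = A + 2.00·(cos272°, sin272°) = (0.0698, -1.9988)
θ=272°: |BD| = 6.2580
θ=272°: circle(B,9.00) ∩ circle(D,10.00): a=1.6109, h=8.8547
θ=272°:   candidates: C₊=(-1.2318,6.9066) cross=55.412; C₋=(4.4245,-9.8751) cross=-55.412
θ=272°:   branch + wants cross > 0 → take C=(-1.2318,6.9066) (cross=55.412)
θ=272°: ex = (C−B)/|BC| = (-0.1446,0.9895); ey = (-0.9895,-0.1446)
θ=272°: P = B + -3.33·ex + -2.83·ey = (3.3516,-4.8845)

θ=71°: 1.67 -2.36
θ=272°: 3.35 -4.88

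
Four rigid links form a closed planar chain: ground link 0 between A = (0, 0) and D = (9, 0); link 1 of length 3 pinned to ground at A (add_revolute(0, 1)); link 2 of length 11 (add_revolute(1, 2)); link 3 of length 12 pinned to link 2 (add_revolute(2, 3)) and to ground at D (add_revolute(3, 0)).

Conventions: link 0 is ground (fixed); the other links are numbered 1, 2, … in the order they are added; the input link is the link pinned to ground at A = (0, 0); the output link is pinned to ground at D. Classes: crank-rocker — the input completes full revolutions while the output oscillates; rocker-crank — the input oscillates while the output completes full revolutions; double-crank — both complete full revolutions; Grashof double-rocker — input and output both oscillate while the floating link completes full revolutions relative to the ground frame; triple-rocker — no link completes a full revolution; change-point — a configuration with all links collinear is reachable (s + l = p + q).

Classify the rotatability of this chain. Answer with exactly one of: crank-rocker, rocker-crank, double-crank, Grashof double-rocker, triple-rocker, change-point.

lengths: ground=9, input=3, coupler=11, output=12
sorted: s=3 (shortest), l=12 (longest), p+q=20
s + l = 15 vs p + q = 20
s + l < p + q (Grashof) with shortest = input link → crank-rocker

crank-rocker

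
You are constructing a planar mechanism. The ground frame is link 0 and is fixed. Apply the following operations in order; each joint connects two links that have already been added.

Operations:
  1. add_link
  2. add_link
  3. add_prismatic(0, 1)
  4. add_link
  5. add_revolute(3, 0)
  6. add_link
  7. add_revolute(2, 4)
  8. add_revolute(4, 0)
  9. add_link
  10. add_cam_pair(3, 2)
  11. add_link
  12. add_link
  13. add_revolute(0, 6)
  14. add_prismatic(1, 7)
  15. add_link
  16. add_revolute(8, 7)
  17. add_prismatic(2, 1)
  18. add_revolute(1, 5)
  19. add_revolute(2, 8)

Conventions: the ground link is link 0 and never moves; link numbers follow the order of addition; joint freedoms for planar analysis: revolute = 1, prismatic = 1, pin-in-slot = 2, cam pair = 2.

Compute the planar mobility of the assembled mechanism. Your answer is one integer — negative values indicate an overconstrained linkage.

link 0 = ground. State L|J1|J2 = 1|0|0
+link1  2|0|0
+link2  3|0|0
P(0,1) f=1→J1  3|1|0
+link3  4|1|0
R(3,0) f=1→J1  4|2|0
+link4  5|2|0
R(2,4) f=1→J1  5|3|0
R(4,0) f=1→J1  5|4|0
+link5  6|4|0
C(3,2) f=2→J2  6|4|1
+link6  7|4|1
+link7  8|4|1
R(0,6) f=1→J1  8|5|1
P(1,7) f=1→J1  8|6|1
+link8  9|6|1
R(8,7) f=1→J1  9|7|1
P(2,1) f=1→J1  9|8|1
R(1,5) f=1→J1  9|9|1
R(2,8) f=1→J1  9|10|1
M = 3(9−1)−2·10−1 = 24−20−1 = 3

M = 3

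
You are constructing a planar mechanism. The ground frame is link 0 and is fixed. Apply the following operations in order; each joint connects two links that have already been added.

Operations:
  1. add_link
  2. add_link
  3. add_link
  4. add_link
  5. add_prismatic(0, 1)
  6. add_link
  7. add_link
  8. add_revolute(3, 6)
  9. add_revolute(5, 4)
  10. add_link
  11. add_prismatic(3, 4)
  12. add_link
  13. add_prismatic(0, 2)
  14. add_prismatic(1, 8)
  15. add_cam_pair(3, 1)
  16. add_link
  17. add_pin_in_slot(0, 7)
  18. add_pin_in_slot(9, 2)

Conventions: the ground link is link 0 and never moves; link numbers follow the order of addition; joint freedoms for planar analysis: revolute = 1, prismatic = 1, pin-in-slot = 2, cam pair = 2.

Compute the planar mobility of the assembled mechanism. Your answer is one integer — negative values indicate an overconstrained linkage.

link 0 = ground. State L|J1|J2 = 1|0|0
+link1  2|0|0
+link2  3|0|0
+link3  4|0|0
+link4  5|0|0
P(0,1) f=1→J1  5|1|0
+link5  6|1|0
+link6  7|1|0
R(3,6) f=1→J1  7|2|0
R(5,4) f=1→J1  7|3|0
+link7  8|3|0
P(3,4) f=1→J1  8|4|0
+link8  9|4|0
P(0,2) f=1→J1  9|5|0
P(1,8) f=1→J1  9|6|0
C(3,1) f=2→J2  9|6|1
+link9  10|6|1
PS(0,7) f=2→J2  10|6|2
PS(9,2) f=2→J2  10|6|3
M = 3(10−1)−2·6−3 = 27−12−3 = 12

M = 12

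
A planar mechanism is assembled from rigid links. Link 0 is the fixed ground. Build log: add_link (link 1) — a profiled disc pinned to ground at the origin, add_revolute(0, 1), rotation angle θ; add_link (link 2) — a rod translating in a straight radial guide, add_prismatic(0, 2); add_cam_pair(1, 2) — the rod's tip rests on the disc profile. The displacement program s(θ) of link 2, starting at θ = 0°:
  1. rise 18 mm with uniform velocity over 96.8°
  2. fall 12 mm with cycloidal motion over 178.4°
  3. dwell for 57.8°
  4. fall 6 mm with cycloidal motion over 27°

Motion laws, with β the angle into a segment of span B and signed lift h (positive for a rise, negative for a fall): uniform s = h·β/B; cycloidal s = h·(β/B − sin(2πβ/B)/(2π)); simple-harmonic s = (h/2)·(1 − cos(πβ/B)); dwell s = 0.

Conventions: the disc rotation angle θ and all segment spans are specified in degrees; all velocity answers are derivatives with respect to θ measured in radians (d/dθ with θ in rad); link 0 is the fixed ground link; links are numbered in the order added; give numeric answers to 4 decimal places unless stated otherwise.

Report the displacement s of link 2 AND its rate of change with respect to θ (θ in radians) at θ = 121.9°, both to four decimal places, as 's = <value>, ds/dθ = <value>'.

seg 1 [0°–96.8°] uniform, h=18: full span → s += 18 → s = 18.0000
seg 2 [96.8°–275.2°] cycloidal, h=-12: θ=121.9° here. β=25.1, B=178.4. -12·(0.1407 − sin(2π·0.1407)/(2π)) = -0.2115 → s = 17.7885
velocity in seg [96.8°–275.2°] (cycloidal), θ in radians: β = 25.1° = 0.4381 rad, B = 178.4° = 3.1137 rad; ds/dθ = (h/B)(1 − cos(2πβ/B)) = ((-12)/3.1137)(1 − cos(2π·0.1407)) = -1.410351 mm/rad

s = 17.7885, ds/dθ = -1.4104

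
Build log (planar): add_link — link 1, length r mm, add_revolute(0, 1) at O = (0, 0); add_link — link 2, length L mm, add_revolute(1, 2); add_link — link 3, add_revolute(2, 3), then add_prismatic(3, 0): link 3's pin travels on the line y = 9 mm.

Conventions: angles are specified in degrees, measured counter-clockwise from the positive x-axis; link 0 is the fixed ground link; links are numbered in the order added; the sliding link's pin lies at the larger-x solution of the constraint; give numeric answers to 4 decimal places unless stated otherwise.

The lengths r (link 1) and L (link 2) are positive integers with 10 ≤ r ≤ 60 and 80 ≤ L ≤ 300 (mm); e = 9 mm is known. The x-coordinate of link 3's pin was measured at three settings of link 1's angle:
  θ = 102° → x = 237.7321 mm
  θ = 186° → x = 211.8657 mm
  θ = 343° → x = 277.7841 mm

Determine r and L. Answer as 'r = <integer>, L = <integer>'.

constraint per measurement: (x − r cos θ)² + (r sin θ − e)² = L²
subtracting the θ₁ and θ₂ equations cancels the r² and L² terms:
r = (x₁² − x₂²) / (2[(x₁cos θ₁ + e sin θ₁) − (x₂cos θ₂ + e sin θ₂)]) = 34.0000 → r = 34
L² = (x₁ − r cos θ₁)² + (r sin θ₁ − e)² = 60515.9803 → L = 246.0000 → L = 246
check at θ₃=343°: x = 277.7841 (printed 277.7841) ✓

r = 34, L = 246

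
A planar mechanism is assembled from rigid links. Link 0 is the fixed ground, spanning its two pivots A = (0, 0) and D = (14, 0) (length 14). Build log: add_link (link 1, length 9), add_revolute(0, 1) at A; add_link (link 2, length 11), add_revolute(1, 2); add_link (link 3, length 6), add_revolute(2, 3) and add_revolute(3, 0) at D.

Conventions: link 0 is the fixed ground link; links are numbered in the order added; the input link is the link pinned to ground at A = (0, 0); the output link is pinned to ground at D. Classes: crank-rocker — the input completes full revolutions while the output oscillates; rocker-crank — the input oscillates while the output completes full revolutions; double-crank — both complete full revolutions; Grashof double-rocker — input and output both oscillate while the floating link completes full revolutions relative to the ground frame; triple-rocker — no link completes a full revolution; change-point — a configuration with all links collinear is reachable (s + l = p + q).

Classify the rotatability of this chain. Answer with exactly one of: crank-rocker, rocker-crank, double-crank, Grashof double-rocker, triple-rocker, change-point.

lengths: ground=14, input=9, coupler=11, output=6
sorted: s=6 (shortest), l=14 (longest), p+q=20
s + l = 20 vs p + q = 20
s + l = p + q → change-point (collinear configuration reachable)

change-point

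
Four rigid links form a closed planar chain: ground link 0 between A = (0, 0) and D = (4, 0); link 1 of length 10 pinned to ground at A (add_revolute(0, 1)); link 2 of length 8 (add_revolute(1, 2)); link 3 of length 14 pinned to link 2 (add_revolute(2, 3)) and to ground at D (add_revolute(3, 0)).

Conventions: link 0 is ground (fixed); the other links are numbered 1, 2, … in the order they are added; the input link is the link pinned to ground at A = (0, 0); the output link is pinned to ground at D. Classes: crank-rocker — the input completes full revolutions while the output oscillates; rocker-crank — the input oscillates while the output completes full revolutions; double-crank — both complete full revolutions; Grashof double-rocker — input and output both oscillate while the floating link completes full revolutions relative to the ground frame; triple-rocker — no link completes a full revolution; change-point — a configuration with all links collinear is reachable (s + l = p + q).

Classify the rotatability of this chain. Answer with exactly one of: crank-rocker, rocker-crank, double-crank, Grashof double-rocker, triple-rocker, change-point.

lengths: ground=4, input=10, coupler=8, output=14
sorted: s=4 (shortest), l=14 (longest), p+q=18
s + l = 18 vs p + q = 18
s + l = p + q → change-point (collinear configuration reachable)

change-point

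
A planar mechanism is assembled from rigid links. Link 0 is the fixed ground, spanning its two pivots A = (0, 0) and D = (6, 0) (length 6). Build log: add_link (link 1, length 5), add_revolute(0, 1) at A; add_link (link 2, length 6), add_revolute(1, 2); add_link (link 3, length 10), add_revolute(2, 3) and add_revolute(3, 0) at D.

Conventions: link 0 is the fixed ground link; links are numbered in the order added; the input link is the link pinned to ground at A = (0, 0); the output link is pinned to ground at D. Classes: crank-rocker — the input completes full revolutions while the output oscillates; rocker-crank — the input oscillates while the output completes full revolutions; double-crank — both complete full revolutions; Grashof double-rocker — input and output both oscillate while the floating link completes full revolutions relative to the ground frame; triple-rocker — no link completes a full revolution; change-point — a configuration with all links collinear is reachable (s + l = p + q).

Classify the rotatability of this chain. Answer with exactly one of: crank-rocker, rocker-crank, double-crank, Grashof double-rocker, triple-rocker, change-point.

lengths: ground=6, input=5, coupler=6, output=10
sorted: s=5 (shortest), l=10 (longest), p+q=12
s + l = 15 vs p + q = 12
s + l > p + q → non-Grashof → no link fully rotates → triple-rocker

triple-rocker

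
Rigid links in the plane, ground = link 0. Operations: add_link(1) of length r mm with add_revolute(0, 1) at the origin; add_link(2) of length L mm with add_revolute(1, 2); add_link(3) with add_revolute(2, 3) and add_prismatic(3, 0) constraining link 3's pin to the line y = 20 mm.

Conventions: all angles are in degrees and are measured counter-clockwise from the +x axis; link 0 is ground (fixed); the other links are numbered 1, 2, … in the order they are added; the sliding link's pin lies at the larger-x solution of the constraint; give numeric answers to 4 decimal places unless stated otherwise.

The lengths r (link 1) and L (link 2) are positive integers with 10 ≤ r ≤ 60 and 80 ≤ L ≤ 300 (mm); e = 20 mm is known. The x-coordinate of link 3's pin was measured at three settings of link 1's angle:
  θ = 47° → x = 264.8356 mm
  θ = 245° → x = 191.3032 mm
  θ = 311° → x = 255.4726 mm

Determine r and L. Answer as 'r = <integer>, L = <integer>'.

constraint per measurement: (x − r cos θ)² + (r sin θ − e)² = L²
subtracting the θ₁ and θ₂ equations cancels the r² and L² terms:
r = (x₁² − x₂²) / (2[(x₁cos θ₁ + e sin θ₁) − (x₂cos θ₂ + e sin θ₂)]) = 57.0000 → r = 57
L² = (x₁ − r cos θ₁)² + (r sin θ₁ − e)² = 51529.0199 → L = 227.0000 → L = 227
check at θ₃=311°: x = 255.4726 (printed 255.4726) ✓

r = 57, L = 227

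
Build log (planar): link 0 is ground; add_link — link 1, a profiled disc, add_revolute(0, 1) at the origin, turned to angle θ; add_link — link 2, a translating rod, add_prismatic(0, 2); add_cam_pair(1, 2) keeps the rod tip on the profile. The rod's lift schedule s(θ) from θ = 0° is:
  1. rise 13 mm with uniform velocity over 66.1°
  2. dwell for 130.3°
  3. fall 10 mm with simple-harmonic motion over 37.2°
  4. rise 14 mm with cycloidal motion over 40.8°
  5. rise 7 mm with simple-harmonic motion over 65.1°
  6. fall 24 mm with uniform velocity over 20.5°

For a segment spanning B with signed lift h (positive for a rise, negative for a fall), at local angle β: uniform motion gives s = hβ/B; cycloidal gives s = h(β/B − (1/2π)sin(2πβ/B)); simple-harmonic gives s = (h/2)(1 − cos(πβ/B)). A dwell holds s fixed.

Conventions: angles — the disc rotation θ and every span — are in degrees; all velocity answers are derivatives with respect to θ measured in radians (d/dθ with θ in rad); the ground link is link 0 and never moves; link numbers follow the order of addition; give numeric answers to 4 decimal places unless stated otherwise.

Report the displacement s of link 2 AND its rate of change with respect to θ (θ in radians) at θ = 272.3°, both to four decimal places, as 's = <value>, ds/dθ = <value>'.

seg 1 [0°–66.1°] uniform, h=13: full span → s += 13 → s = 13.0000
seg 2 [66.1°–196.4°] dwell: s stays 13.0000
seg 3 [196.4°–233.6°] simple-harmonic, h=-10: full span → s += -10 → s = 3.0000
seg 4 [233.6°–274.4°] cycloidal, h=14: θ=272.3° here. β=38.7, B=40.8. 14·(0.9485 − sin(2π·0.9485)/(2π)) = 13.9875 → s = 16.9875
velocity in seg [233.6°–274.4°] (cycloidal), θ in radians: β = 38.7° = 0.6754 rad, B = 40.8° = 0.7121 rad; ds/dθ = (h/B)(1 − cos(2πβ/B)) = (14/0.7121)(1 − cos(2π·0.9485)) = 1.019178 mm/rad

s = 16.9875, ds/dθ = 1.0192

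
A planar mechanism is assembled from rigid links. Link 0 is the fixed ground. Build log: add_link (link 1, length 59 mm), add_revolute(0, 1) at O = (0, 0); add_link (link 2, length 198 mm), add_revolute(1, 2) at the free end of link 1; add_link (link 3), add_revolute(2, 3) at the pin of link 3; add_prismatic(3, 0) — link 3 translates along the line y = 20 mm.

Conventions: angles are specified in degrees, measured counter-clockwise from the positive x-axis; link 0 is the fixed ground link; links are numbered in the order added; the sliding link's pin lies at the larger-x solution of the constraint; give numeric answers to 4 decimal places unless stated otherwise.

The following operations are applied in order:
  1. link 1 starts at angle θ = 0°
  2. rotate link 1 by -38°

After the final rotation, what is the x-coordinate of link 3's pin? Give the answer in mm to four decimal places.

geometry: r = 59 mm, L = 198 mm, e = 20 mm; θ starts at 0°
rotate link 1 by -38°: θ ← 0° -38° = -38°
crank pin P = (r cos θ, r sin θ) = (46.492634, -36.324027)
h = r sin θ − e = -36.324027 − 20 = -56.324027
x = r cos θ + √(L² − h²) = 46.492634 + 189.819925 = 236.312560

236.3126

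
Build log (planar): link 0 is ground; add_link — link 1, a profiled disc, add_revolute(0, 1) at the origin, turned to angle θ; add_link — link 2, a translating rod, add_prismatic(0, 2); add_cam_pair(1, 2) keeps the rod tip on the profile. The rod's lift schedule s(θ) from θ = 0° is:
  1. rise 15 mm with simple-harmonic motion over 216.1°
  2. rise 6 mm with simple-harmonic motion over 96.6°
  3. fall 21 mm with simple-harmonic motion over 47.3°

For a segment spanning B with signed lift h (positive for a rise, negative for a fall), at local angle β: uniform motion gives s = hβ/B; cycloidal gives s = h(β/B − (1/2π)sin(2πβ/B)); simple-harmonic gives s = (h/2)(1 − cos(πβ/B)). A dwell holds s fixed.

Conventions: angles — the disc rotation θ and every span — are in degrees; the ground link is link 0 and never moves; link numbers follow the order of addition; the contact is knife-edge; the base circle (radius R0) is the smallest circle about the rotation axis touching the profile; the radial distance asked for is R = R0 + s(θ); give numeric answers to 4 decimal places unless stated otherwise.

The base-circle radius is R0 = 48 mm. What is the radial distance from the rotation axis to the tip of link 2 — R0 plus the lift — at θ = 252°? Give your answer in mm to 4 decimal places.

seg 1 [0°–216.1°] simple-harmonic, h=15: full span → s += 15 → s = 15.0000
seg 2 [216.1°–312.7°] simple-harmonic, h=6: θ=252° here. β=35.9, B=96.6. 6/2·(1 − cos(π·0.3716)) = 1.8227 → s = 16.8227
R = R0 + s = 48 + 16.8227 = 64.8227

64.8227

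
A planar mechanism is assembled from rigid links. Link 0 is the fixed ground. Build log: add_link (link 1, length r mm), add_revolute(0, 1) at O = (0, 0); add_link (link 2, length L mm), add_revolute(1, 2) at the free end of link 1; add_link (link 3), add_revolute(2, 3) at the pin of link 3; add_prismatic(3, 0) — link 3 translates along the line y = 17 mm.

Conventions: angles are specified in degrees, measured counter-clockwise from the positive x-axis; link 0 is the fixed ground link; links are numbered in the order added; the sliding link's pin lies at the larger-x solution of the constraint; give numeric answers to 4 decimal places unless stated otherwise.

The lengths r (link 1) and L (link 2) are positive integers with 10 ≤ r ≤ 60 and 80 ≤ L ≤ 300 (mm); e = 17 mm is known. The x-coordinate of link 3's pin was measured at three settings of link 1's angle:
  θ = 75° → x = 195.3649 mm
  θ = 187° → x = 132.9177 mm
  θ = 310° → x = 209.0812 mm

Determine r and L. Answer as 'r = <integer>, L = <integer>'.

constraint per measurement: (x − r cos θ)² + (r sin θ − e)² = L²
subtracting the θ₁ and θ₂ equations cancels the r² and L² terms:
r = (x₁² − x₂²) / (2[(x₁cos θ₁ + e sin θ₁) − (x₂cos θ₂ + e sin θ₂)]) = 51.0000 → r = 51
L² = (x₁ − r cos θ₁)² + (r sin θ₁ − e)² = 34224.9848 → L = 185.0000 → L = 185
check at θ₃=310°: x = 209.0812 (printed 209.0812) ✓

r = 51, L = 185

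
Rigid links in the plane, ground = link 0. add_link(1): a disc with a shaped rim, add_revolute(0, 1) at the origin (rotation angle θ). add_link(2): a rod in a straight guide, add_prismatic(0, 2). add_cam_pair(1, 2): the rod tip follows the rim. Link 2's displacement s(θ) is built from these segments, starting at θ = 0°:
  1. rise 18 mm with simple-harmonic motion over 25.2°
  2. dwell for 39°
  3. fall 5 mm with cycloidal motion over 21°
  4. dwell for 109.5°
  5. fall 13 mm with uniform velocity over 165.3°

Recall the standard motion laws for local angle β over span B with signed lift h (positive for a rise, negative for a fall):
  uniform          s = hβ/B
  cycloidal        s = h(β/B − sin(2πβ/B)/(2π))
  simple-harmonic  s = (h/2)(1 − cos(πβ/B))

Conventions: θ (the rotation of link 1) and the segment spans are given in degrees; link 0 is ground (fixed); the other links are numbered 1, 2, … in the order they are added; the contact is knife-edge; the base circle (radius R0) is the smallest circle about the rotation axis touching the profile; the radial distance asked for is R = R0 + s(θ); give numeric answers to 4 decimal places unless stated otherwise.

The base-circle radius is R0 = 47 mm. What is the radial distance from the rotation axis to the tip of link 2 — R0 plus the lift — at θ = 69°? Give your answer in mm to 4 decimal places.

segment 1 (0° to 25.2°, simple-harmonic, h = 18) is passed completely: s = 0.0000 + (18) = 18.0000
segment 2 (25.2° to 64.2°, dwell): s unchanged at 18.0000
θ = 69° falls in segment 3 (64.2° to 85.2°, cycloidal, h = -5): β = 69 − 64.2 = 4.8°, B = 21°; Δs = -5·(0.2286 − sin(2π·0.2286)/(2π)) = -0.3543; s = 18.0000 − 0.3543 = 17.6457
R = R0 + s = 47 + 17.6457 = 64.6457

64.6457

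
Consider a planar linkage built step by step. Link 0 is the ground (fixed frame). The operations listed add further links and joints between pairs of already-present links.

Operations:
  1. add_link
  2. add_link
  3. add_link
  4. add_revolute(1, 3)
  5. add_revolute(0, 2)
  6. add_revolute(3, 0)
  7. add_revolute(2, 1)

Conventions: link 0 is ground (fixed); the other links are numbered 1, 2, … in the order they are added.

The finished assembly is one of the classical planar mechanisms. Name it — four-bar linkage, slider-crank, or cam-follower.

links: 4 (incl. ground); joints: 4 revolute, 0 prismatic, 0 higher (cam) pair, forming one closed loop
4 links in a single 4R loop → four-bar linkage

four-bar linkage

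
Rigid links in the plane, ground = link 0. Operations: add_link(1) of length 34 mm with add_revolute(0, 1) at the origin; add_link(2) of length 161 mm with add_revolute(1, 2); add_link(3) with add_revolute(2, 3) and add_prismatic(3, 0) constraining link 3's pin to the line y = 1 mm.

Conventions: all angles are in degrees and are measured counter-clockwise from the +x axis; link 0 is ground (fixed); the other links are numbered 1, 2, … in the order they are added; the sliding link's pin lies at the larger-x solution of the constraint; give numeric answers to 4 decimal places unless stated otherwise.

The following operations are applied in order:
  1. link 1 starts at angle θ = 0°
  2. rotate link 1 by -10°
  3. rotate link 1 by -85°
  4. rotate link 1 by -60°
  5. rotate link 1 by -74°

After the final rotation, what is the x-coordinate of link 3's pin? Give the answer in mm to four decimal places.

geometry: r = 34 mm, L = 161 mm, e = 1 mm; θ starts at 0°
rotate link 1 by -10°: θ ← 0° -10° = -10°
rotate link 1 by -85°: θ ← -10° -85° = -95°
rotate link 1 by -60°: θ ← -95° -60° = -155°
rotate link 1 by -74°: θ ← -155° -74° = -229°
crank pin P = (r cos θ, r sin θ) = (-22.306007, 25.660126)
h = r sin θ − e = 25.660126 − 1 = 24.660126
x = r cos θ + √(L² − h²) = -22.306007 + 159.100214 = 136.794207

136.7942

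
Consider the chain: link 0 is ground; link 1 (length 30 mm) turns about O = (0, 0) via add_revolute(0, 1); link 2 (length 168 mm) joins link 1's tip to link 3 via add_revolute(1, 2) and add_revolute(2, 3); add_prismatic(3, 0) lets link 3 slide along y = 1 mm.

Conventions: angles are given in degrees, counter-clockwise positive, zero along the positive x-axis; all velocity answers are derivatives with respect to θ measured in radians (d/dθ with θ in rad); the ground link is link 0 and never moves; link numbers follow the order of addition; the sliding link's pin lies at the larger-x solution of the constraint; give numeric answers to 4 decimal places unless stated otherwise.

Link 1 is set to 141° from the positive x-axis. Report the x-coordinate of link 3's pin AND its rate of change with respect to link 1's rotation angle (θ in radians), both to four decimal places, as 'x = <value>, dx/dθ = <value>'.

geometry: r = 30 mm, L = 168 mm, e = 1 mm
crank pin P = (r cos θ, r sin θ) = (-23.314379, 18.879612)
h = r sin θ − e = 18.879612 − 1 = 17.879612
x = r cos θ + √(L² − h²) = -23.314379 + 167.045860 = 143.731482
dx/dθ = −r sin θ − h·r cos θ/√(L² − h²) (θ in radians; h = 17.879612) = -16.384177

x = 143.7315, dx/dθ = -16.3842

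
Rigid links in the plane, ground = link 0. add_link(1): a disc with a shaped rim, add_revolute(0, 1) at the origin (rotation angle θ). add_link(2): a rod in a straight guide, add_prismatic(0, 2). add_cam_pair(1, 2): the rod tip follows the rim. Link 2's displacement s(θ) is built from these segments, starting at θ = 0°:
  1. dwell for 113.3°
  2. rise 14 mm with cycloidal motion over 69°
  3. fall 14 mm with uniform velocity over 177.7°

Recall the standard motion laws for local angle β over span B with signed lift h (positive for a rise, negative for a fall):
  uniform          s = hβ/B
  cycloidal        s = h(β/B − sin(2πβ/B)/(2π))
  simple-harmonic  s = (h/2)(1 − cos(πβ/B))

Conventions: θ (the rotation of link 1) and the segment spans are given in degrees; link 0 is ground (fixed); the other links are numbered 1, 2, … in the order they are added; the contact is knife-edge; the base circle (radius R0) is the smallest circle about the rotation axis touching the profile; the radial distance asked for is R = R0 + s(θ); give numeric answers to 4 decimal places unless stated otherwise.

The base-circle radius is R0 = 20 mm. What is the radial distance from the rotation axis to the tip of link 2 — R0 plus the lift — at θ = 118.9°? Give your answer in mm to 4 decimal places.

segment 1 (0° to 113.3°, dwell): s unchanged at 0.0000
θ = 118.9° falls in segment 2 (113.3° to 182.3°, cycloidal, h = 14): β = 118.9 − 113.3 = 5.6°, B = 69°; Δs = 14·(0.0812 − sin(2π·0.0812)/(2π)) = 0.0486; s = 0.0000 + 0.0486 = 0.0486
R = R0 + s = 20 + 0.0486 = 20.0486

20.0486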